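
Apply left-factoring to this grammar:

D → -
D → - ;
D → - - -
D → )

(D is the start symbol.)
D → - D'
D' → ε
D' → ;
D' → - -
D → )

Left-factoring transforms A → αβ₁ | αβ₂ into A → αA' and A' → β₁ | β₂
(α is the longest common prefix among the alternatives). Repeat until
no nonterminal has two alternatives with a common prefix.

Round 1: D has alternatives sharing prefix '-'. Introduce D': D → - D'
  Add: D' → ε
  Add: D' → ;
  Add: D' → - -

No remaining common prefixes — done.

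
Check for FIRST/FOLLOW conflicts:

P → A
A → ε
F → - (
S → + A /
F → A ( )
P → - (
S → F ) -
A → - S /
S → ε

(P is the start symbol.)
No FIRST/FOLLOW conflicts.

Nullable non-terminals: A, P, S.
FIRST sets used below: FIRST(A) = { '-', ε }, FIRST(F) = { '(', '-' }

A: nullable alternative(s) A → ε; FOLLOW(A) = { $, '(', '/' }
  A → ε: FIRST \ {ε} = { } — this is the only nullable alternative, skip
  A → - S /: FIRST \ {ε} = { '-' } — disjoint from FOLLOW(A)

P: nullable alternative(s) P → A; FOLLOW(P) = { $ }
  P → A: FIRST \ {ε} = { '-' } — this is the only nullable alternative, skip
  P → - (: FIRST \ {ε} = { '-' } — disjoint from FOLLOW(P)

S: nullable alternative(s) S → ε; FOLLOW(S) = { '/' }
  S → + A /: FIRST \ {ε} = { '+' } — disjoint from FOLLOW(S)
  S → F ) -: FIRST \ {ε} = { '(', '-' } — disjoint from FOLLOW(S)
  S → ε: FIRST \ {ε} = { } — this is the only nullable alternative, skip

F has no nullable alternative, so no FIRST/FOLLOW check is needed there.

No FIRST/FOLLOW conflicts found.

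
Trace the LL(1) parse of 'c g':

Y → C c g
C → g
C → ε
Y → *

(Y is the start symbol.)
Stack is shown with the top on the left.

Stack    Input  Action
----------------------
Y $      c g $  output Y → C c g
C c g $  c g $  output C → ε
c g $    c g $  match 'c'
g $      g $    match 'g'
$        $      accept

The string is accepted.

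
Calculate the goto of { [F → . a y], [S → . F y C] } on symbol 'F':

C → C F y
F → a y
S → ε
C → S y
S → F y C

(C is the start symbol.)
GOTO(I, 'F') = CLOSURE({ [A → αX.β] : [A → α.Xβ] ∈ I, X = 'F' })

Items with dot before 'F', with the dot advanced:
  [S → . F y C] → [S → F . y C]
Closure adds nothing (no advanced item has the dot before a non-terminal).

GOTO = { [S → F . y C] }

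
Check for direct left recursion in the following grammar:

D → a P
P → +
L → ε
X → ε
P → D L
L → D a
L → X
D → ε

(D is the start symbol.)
No direct left recursion

D → a P: starts with a
P → +: starts with '+'
L → ε: starts with ε
X → ε: starts with ε
P → D L: starts with D
L → D a: starts with D
L → X: starts with X
D → ε: starts with ε

No direct left recursion found.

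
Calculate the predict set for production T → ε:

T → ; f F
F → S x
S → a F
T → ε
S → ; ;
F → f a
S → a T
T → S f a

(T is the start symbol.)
{ $, 'f', 'x' }

PREDICT(T → ε) = (FIRST(RHS) \ {ε}) ∪ (FOLLOW(T) if ε ∈ FIRST(RHS), i.e. RHS ⇒* ε)
The right-hand side is ε (FIRST(ε) = { ε }), so the predict set is FOLLOW(T) = { $, 'f', 'x' }
PREDICT(T → ε) = { $, 'f', 'x' }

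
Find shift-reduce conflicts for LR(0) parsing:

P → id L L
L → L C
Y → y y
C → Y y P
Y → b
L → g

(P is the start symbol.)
A shift-reduce conflict occurs when an LR(0) state has both:
  - a complete (reduce) item [A → α .] (dot at the end), and
  - a shift item [B → β . c γ] (dot before a terminal).

Augment with P' → P and build the canonical LR(0) collection (I0 = CLOSURE({[P' → . P]}), then GOTO on every symbol after a dot until no new states appear). It has 13 states:
  I0: { [P → . id L L], [P' → . P] }  — shift
  I1: { [P' → P .] }  — accept
  I2: { [L → . L C], [L → . g], [P → id . L L] }  — shift
  I3: { [C → . Y y P], [L → . L C], [L → . g], [L → L . C], [P → id L . L], [Y → . b], [Y → . y y] }  — shift
  I4: { [L → g .] }  — reduce
  I5: { [L → L C .] }  — reduce
  I6: { [C → . Y y P], [L → L . C], [P → id L L .], [Y → . b], [Y → . y y] }  — shift, reduce
  I7: { [C → Y . y P] }  — shift
  I8: { [Y → b .] }  — reduce
  I9: { [Y → y . y] }  — shift
  I10: { [Y → y y .] }  — reduce
  I11: { [C → Y y . P], [P → . id L L] }  — shift
  I12: { [C → Y y P .] }  — reduce

I6 contains reduce item [P → id L L .] and shift items [Y → . b], [Y → . y y] — shift-reduce conflict.

Answer: Yes — I6: [P → id L L .] vs [Y → . b]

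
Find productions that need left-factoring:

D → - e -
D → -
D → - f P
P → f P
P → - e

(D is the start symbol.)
Left-factoring is needed when two productions for the same non-terminal
share a common prefix on the right-hand side.

Productions for D:
  D → - e -
  D → -
  D → - f P
Productions for P:
  P → f P
  P → - e

Found common prefix '-' in productions for D

Answer: Yes, D has productions with common prefix '-'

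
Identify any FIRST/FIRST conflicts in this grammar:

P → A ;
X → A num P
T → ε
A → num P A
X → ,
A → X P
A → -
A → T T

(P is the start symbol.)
FIRST sets of the non-terminals at (or reachable through a nullable prefix from) the front of some alternative:
  FIRST(A) = { ',', '-', 'num', ε }
  FIRST(X) = { ',', '-', 'num' }
  FIRST(T) = { ε }

Productions for X:
  X → A num P: FIRST = { ',', '-', 'num' }
  X → ,: FIRST = { ',' }
Productions for A:
  A → num P A: FIRST = { 'num' }
  A → X P: FIRST = { ',', '-', 'num' }
  A → -: FIRST = { '-' }
  A → T T: FIRST = { ε }
P, T have only one production, so no FIRST/FIRST conflict is possible there.

Conflict for X: X → A num P and X → ,
  Overlap: { ',' }
Conflict for A: A → num P A and A → X P
  Overlap: { 'num' }
Conflict for A: A → X P and A → -
  Overlap: { '-' }

Answer: Yes. X → A num P / X → ',' on { ',' }; A → num P A / A → X P on { 'num' }; A → X P / A → '-' on { '-' }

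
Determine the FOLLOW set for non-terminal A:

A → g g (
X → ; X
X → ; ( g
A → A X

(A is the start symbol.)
A is the start symbol, so $ ∈ FOLLOW(A).
In A → A X: A is followed by X, add FIRST(X) \ {ε} = { ';' }

Taking the union: FOLLOW(A) = { $, ';' }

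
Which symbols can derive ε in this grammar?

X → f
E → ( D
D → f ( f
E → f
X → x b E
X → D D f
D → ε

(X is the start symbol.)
A non-terminal is nullable if it can derive ε (the empty string): either it has an ε-production, or it has a production whose right-hand side consists entirely of nullable non-terminals.

ε-productions: D → ε
So D is immediately nullable.
No further non-terminal can be added: every production for the remaining non-terminals contains a terminal or a non-nullable non-terminal.
Nullable = { 'D' }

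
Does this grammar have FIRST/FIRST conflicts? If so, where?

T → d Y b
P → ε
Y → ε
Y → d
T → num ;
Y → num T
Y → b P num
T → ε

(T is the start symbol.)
No FIRST/FIRST conflicts.

A FIRST/FIRST conflict occurs when two productions N → α and N → β for the same non-terminal have FIRST(α) ∩ FIRST(β) ≠ ∅ (with ε ∈ FIRST of a nullable right-hand side, so two nullable alternatives also conflict).

Productions for T:
  T → d Y b: FIRST = { 'd' }
  T → num ;: FIRST = { 'num' }
  T → ε: FIRST = { ε }
Productions for Y:
  Y → ε: FIRST = { ε }
  Y → d: FIRST = { 'd' }
  Y → num T: FIRST = { 'num' }
  Y → b P num: FIRST = { 'b' }
P has only one production, so no FIRST/FIRST conflict is possible there.

All alternatives of each non-terminal have pairwise disjoint FIRST sets.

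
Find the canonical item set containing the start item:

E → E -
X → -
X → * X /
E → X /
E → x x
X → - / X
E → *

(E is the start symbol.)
{ [E → . *], [E → . E -], [E → . X /], [E → . x x], [E' → . E], [X → . * X /], [X → . - / X], [X → . -] }

First, augment the grammar with E' → E
I₀ = CLOSURE({ [E' → . E] }):
  [E' → . E] has the dot before E: add [E → . E -], [E → . X /], [E → . x x], [E → . *]
  [E → . X /] has the dot before X: add [X → . -], [X → . * X /], [X → . - / X]
No further items can be added.

I₀ = { [E → . *], [E → . E -], [E → . X /], [E → . x x], [E' → . E], [X → . * X /], [X → . - / X], [X → . -] }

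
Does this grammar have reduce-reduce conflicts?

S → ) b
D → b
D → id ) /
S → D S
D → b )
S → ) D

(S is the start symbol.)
Yes — I11: [D → b .] vs [S → ) b .]

A reduce-reduce conflict occurs when an LR(0) state has two complete items [A → α .] and [B → β .] — both call for a reduction, and with no lookahead the parser cannot choose between them.

Augment with S' → S and build the canonical LR(0) collection (I0 = CLOSURE({[S' → . S]}), then GOTO on every symbol after a dot until no new states appear). It has 12 states:
  I0: { [D → . b )], [D → . b], [D → . id ) /], [S → . ) D], [S → . ) b], [S → . D S], [S' → . S] }  — shift
  I1: { [D → . b )], [D → . b], [D → . id ) /], [S → ) . D], [S → ) . b] }  — shift
  I2: { [D → . b )], [D → . b], [D → . id ) /], [S → . ) D], [S → . ) b], [S → . D S], [S → D . S] }  — shift
  I3: { [S' → S .] }  — accept
  I4: { [D → b . )], [D → b .] }  — shift, reduce
  I5: { [D → id . ) /] }  — shift
  I6: { [D → id ) . /] }  — shift
  I7: { [D → id ) / .] }  — reduce
  I8: { [D → b ) .] }  — reduce
  I9: { [S → D S .] }  — reduce
  I10: { [S → ) D .] }  — reduce
  I11: { [D → b . )], [D → b .], [S → ) b .] }  — shift, 2 reduces

I11 contains complete items [D → b .], [S → ) b .] — reduce-reduce conflict.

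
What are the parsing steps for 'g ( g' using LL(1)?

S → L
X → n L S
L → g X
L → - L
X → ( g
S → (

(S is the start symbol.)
Stack is shown with the top on the left.

Stack  Input    Action
----------------------
S $    g ( g $  output S → L
L $    g ( g $  output L → g X
g X $  g ( g $  match 'g'
X $    ( g $    output X → ( g
( g $  ( g $    match '('
g $    g $      match 'g'
$      $        accept

The string is accepted.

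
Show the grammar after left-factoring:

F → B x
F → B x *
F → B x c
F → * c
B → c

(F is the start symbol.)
Left-factoring transforms A → αβ₁ | αβ₂ into A → αA' and A' → β₁ | β₂
(α is the longest common prefix among the alternatives). Repeat until
no nonterminal has two alternatives with a common prefix.

Round 1: F has alternatives sharing prefix 'B x'. Introduce F': F → B x F'
  Add: F' → ε
  Add: F' → *
  Add: F' → c

No remaining common prefixes — done.

Resulting grammar:
F → B x F'
F' → ε
F' → *
F' → c
F → * c
B → c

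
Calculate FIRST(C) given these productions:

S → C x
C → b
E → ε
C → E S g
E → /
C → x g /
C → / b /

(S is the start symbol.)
{ '/', 'b', 'x' }

To compute FIRST(C), examine every production with C on the left-hand side, reading each right-hand side left to right until a non-nullable symbol is reached.

FIRST sets of the other non-terminals involved (by the same procedure, iterated to a fixed point):
  FIRST(E) = { '/', ε }
  FIRST(S) = { '/', 'b', 'x' }

From C → b:
  - b is a terminal: add 'b' and stop
From C → E S g:
  - E is a non-terminal: add FIRST(E) \ {ε} = { '/' }
    E is nullable, so continue to the next symbol
  - S is a non-terminal: add FIRST(S) \ {ε} = { '/', 'b', 'x' }
    S is not nullable, so stop
From C → x g /:
  - x is a terminal: add 'x' and stop
From C → / b /:
  - '/' is a terminal: add '/' and stop

Collecting: FIRST(C) = { '/', 'b', 'x' }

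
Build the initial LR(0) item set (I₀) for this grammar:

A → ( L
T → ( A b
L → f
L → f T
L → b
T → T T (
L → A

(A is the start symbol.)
{ [A → . ( L], [A' → . A] }

First, augment the grammar with A' → A
I₀ = CLOSURE({ [A' → . A] }):
  [A' → . A] has the dot before A: add [A → . ( L]
No further items can be added.

I₀ = { [A → . ( L], [A' → . A] }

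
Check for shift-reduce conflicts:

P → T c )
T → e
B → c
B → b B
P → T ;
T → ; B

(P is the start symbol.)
No shift-reduce conflicts

A shift-reduce conflict occurs when an LR(0) state has both:
  - a complete (reduce) item [A → α .] (dot at the end), and
  - a shift item [B → β . c γ] (dot before a terminal).

Augment with P' → P and build the canonical LR(0) collection (I0 = CLOSURE({[P' → . P]}), then GOTO on every symbol after a dot until no new states appear). It has 12 states:
  I0: { [P → . T ;], [P → . T c )], [P' → . P], [T → . ; B], [T → . e] }  — shift
  I1: { [B → . b B], [B → . c], [T → ; . B] }  — shift
  I2: { [P' → P .] }  — accept
  I3: { [P → T . ;], [P → T . c )] }  — shift
  I4: { [T → e .] }  — reduce
  I5: { [P → T ; .] }  — reduce
  I6: { [P → T c . )] }  — shift
  I7: { [P → T c ) .] }  — reduce
  I8: { [T → ; B .] }  — reduce
  I9: { [B → . b B], [B → . c], [B → b . B] }  — shift
  I10: { [B → c .] }  — reduce
  I11: { [B → b B .] }  — reduce

No state contains both a complete item and a shift item.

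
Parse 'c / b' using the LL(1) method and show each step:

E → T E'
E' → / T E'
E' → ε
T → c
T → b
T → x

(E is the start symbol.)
Stack is shown with the top on the left.

Stack     Input    Action
-------------------------
E $       c / b $  output E → T E'
T E' $    c / b $  output T → c
c E' $    c / b $  match 'c'
E' $      / b $    output E' → / T E'
/ T E' $  / b $    match '/'
T E' $    b $      output T → b
b E' $    b $      match 'b'
E' $      $        output E' → ε
$         $        accept

The string is accepted.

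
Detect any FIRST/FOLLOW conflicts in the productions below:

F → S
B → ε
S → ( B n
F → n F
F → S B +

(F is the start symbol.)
No FIRST/FOLLOW conflicts.

Nullable non-terminals: B.
B has a nullable alternative but only one production, so nothing to check.

F, S have no nullable alternative, so no FIRST/FOLLOW check is needed there.

No FIRST/FOLLOW conflicts found.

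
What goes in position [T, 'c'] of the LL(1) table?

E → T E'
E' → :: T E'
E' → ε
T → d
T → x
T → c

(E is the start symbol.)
T → c

To find M[T, 'c'], we find productions for T where 'c' is in the predict set (PREDICT(N → α) = (FIRST(α) \ {ε}) ∪ (FOLLOW(N) if α ⇒* ε)).

T → d: PREDICT = { 'd' }
T → x: PREDICT = { 'x' }
T → c: PREDICT = { 'c' }
  'c' is in predict set, so this production goes in M[T, 'c']

M[T, 'c'] = T → c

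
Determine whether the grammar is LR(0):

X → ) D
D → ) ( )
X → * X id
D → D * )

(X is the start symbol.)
No. Shift-reduce conflict between [X → ) D .] and [D → D . * )]

A grammar is LR(0) if no state in the canonical LR(0) collection has:
  - both a shift item (dot before a terminal) and a complete item (shift-reduce conflict), or
  - two or more complete items (reduce-reduce conflict; the accept item [X' → X .] counts as a complete item here).

Augment with X' → X and build the canonical LR(0) collection (I0 = CLOSURE({[X' → . X]}), then GOTO on every symbol after a dot until no new states appear). It has 12 states:
  I0: { [X → . ) D], [X → . * X id], [X' → . X] }  — shift
  I1: { [D → . ) ( )], [D → . D * )], [X → ) . D] }  — shift
  I2: { [X → * . X id], [X → . ) D], [X → . * X id] }  — shift
  I3: { [X' → X .] }  — accept
  I4: { [X → * X . id] }  — shift
  I5: { [X → * X id .] }  — reduce
  I6: { [D → ) . ( )] }  — shift
  I7: { [D → D . * )], [X → ) D .] }  — shift, reduce
  I8: { [D → D * . )] }  — shift
  I9: { [D → D * ) .] }  — reduce
  I10: { [D → ) ( . )] }  — shift
  I11: { [D → ) ( ) .] }  — reduce

Conflict in state I7:
  Shift-reduce conflict between [X → ) D .] and [D → D . * )]
So the grammar is NOT LR(0).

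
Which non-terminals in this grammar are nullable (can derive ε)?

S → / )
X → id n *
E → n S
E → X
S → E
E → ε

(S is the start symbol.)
{ 'E', 'S' }

ε-productions: E → ε
So E is immediately nullable.
S → E: every symbol on the right is nullable, so S is nullable too.
No further non-terminal can be added: every production for the remaining non-terminals contains a terminal or a non-nullable non-terminal.
Nullable = { 'E', 'S' }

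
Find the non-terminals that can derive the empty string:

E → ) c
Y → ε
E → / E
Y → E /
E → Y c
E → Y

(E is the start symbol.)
A non-terminal is nullable if it can derive ε (the empty string): either it has an ε-production, or it has a production whose right-hand side consists entirely of nullable non-terminals.

ε-productions: Y → ε
So Y is immediately nullable.
E → Y: every symbol on the right is nullable, so E is nullable too.
Every non-terminal is now nullable.
Nullable = { 'E', 'Y' }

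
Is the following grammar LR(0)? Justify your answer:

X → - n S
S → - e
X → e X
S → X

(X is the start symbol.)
Augment with X' → X and build the canonical LR(0) collection (I0 = CLOSURE({[X' → . X]}), then GOTO on every symbol after a dot until no new states appear). It has 10 states:
  I0: { [X → . - n S], [X → . e X], [X' → . X] }  — shift
  I1: { [X → - . n S] }  — shift
  I2: { [X' → X .] }  — accept
  I3: { [X → . - n S], [X → . e X], [X → e . X] }  — shift
  I4: { [X → e X .] }  — reduce
  I5: { [S → . - e], [S → . X], [X → - n . S], [X → . - n S], [X → . e X] }  — shift
  I6: { [S → - . e], [X → - . n S] }  — shift
  I7: { [X → - n S .] }  — reduce
  I8: { [S → X .] }  — reduce
  I9: { [S → - e .] }  — reduce

Every state is either a pure shift/goto state or contains exactly one complete item and nothing to shift — no conflicts. The grammar is LR(0).

Answer: Yes, the grammar is LR(0)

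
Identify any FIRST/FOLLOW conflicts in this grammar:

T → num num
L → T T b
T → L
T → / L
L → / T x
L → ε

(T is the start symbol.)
Yes. T → num num with FOLLOW(T) on { 'num' }; T → '/' L with FOLLOW(T) on { '/' }; L → T T b with FOLLOW(L) on { '/', 'b', 'num' }; L → '/' T x with FOLLOW(L) on { '/' }

A FIRST/FOLLOW conflict occurs when a non-terminal N has a nullable alternative N → β (β ⇒* ε) and another alternative N → α with FIRST(α) ∩ FOLLOW(N) ≠ ∅: on such a lookahead the parser cannot decide between expanding α and letting N vanish via β.

Nullable non-terminals: L, T.
FIRST sets used below: FIRST(T) = { '/', 'b', 'num', ε }, FIRST(L) = { '/', 'b', 'num', ε }

L: nullable alternative(s) L → ε; FOLLOW(L) = { $, '/', 'b', 'num', 'x' }
  L → T T b: FIRST \ {ε} = { '/', 'b', 'num' } — overlaps FOLLOW(L) on { '/', 'b', 'num' }: CONFLICT
  L → / T x: FIRST \ {ε} = { '/' } — overlaps FOLLOW(L) on { '/' }: CONFLICT
  L → ε: FIRST \ {ε} = { } — this is the only nullable alternative, skip

T: nullable alternative(s) T → L; FOLLOW(T) = { $, '/', 'b', 'num', 'x' }
  T → num num: FIRST \ {ε} = { 'num' } — overlaps FOLLOW(T) on { 'num' }: CONFLICT
  T → L: FIRST \ {ε} = { '/', 'b', 'num' } — this is the only nullable alternative, skip
  T → / L: FIRST \ {ε} = { '/' } — overlaps FOLLOW(T) on { '/' }: CONFLICT

So the grammar has 4 FIRST/FOLLOW conflicts (marked CONFLICT above).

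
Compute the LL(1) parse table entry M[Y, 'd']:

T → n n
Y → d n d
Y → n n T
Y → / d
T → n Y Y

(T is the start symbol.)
Y → d n d

To find M[Y, 'd'], we find productions for Y where 'd' is in the predict set (PREDICT(N → α) = (FIRST(α) \ {ε}) ∪ (FOLLOW(N) if α ⇒* ε)).

Y → d n d: PREDICT = { 'd' }
  'd' is in predict set, so this production goes in M[Y, 'd']
Y → n n T: PREDICT = { 'n' }
Y → / d: PREDICT = { '/' }

M[Y, 'd'] = Y → d n d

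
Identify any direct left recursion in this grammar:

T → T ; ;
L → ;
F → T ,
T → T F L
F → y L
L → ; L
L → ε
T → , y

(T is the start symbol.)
Yes, T is left-recursive

Direct left recursion occurs when N → N α for some non-terminal N (the right-hand side begins with the left-hand side itself).

T → T ; ;: LEFT RECURSIVE (starts with T)
L → ;: starts with ';'
F → T ,: starts with T
T → T F L: LEFT RECURSIVE (starts with T)
F → y L: starts with y
L → ; L: starts with ';'
L → ε: starts with ε
T → , y: starts with ','

The grammar has direct left recursion on: T.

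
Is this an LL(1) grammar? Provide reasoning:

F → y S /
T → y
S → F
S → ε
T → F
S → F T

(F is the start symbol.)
Relevant sets:
  FIRST(F) = { 'y' }
  FOLLOW(S) = { '/' }

For T:
  PREDICT(T → y) = { 'y' }
  PREDICT(T → F) = { 'y' }
For S:
  PREDICT(S → F) = { 'y' }
  PREDICT(S → ε) = { '/' }
  PREDICT(S → F T) = { 'y' }
F has a single production, so nothing to check there.

Conflict found: Predict set conflict for T: { 'y' }
The grammar is NOT LL(1).

Answer: No. Predict set conflict for T: { 'y' }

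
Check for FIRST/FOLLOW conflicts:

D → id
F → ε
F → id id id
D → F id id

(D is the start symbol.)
A FIRST/FOLLOW conflict occurs when a non-terminal N has a nullable alternative N → β (β ⇒* ε) and another alternative N → α with FIRST(α) ∩ FOLLOW(N) ≠ ∅: on such a lookahead the parser cannot decide between expanding α and letting N vanish via β.

Nullable non-terminals: F.

F: nullable alternative(s) F → ε; FOLLOW(F) = { 'id' }
  F → ε: FIRST \ {ε} = { } — this is the only nullable alternative, skip
  F → id id id: FIRST \ {ε} = { 'id' } — overlaps FOLLOW(F) on { 'id' }: CONFLICT

D has no nullable alternative, so no FIRST/FOLLOW check is needed there.

So the grammar has 1 FIRST/FOLLOW conflict (marked CONFLICT above).

Answer: Yes. F → id id id with FOLLOW(F) on { 'id' }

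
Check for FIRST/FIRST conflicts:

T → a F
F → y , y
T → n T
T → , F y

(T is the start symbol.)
No FIRST/FIRST conflicts.

Productions for T:
  T → a F: FIRST = { 'a' }
  T → n T: FIRST = { 'n' }
  T → , F y: FIRST = { ',' }
F has only one production, so no FIRST/FIRST conflict is possible there.

All alternatives of each non-terminal have pairwise disjoint FIRST sets.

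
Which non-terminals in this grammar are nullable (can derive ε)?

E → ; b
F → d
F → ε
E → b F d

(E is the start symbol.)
ε-productions: F → ε
So F is immediately nullable.
No further non-terminal can be added: every production for the remaining non-terminals contains a terminal or a non-nullable non-terminal.
Nullable = { 'F' }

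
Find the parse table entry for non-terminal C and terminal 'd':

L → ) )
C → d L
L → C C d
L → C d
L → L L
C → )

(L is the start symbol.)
C → d L

To find M[C, 'd'], we find productions for C where 'd' is in the predict set (PREDICT(N → α) = (FIRST(α) \ {ε}) ∪ (FOLLOW(N) if α ⇒* ε)).

C → d L: PREDICT = { 'd' }
  'd' is in predict set, so this production goes in M[C, 'd']
C → ): PREDICT = { ')' }

M[C, 'd'] = C → d L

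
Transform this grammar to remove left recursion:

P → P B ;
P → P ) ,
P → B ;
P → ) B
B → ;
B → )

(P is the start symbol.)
P is directly left-recursive. The standard transformation for
  A → A α₁ | ... | A α_m | β₁ | ... | β_n
is
  A  → β₁ A' | ... | β_n A'
  A' → α₁ A' | ... | α_m A' | ε

P → B ; becomes P → B ; P'
P → ) B becomes P → ) B P'
P → P B ; becomes P' → B ; P'
P → P ) , becomes P' → ) , P'
Add P' → ε

Productions for other non-terminals are unchanged:
  B → ;
  B → )

Resulting grammar:
P → B ; P'
P → ) B P'
P' → B ; P'
P' → ) , P'
P' → ε
B → ;
B → )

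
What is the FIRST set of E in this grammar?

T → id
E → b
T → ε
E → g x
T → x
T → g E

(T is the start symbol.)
To compute FIRST(E), examine every production with E on the left-hand side, reading each right-hand side left to right until a non-nullable symbol is reached.

From E → b:
  - b is a terminal: add 'b' and stop
From E → g x:
  - g is a terminal: add 'g' and stop

Collecting: FIRST(E) = { 'b', 'g' }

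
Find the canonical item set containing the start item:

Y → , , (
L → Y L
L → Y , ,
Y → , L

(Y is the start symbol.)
{ [Y → . , , (], [Y → . , L], [Y' → . Y] }

First, augment the grammar with Y' → Y
I₀ = CLOSURE({ [Y' → . Y] }):
  [Y' → . Y] has the dot before Y: add [Y → . , , (], [Y → . , L]
No further items can be added.

I₀ = { [Y → . , , (], [Y → . , L], [Y' → . Y] }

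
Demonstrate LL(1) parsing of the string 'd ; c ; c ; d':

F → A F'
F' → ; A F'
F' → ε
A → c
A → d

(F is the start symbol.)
LL(1) parsing maintains a stack (initially the start symbol over $) and the input. At each step: if the stack top is a terminal, match it against the current input token; if it is a non-terminal N, replace it with the RHS of M[N, lookahead] (the unique production whose predict set contains the lookahead).

Stack is shown with the top on the left.

Stack     Input            Action
---------------------------------
F $       d ; c ; c ; d $  output F → A F'
A F' $    d ; c ; c ; d $  output A → d
d F' $    d ; c ; c ; d $  match 'd'
F' $      ; c ; c ; d $    output F' → ; A F'
; A F' $  ; c ; c ; d $    match ';'
A F' $    c ; c ; d $      output A → c
c F' $    c ; c ; d $      match 'c'
F' $      ; c ; d $        output F' → ; A F'
; A F' $  ; c ; d $        match ';'
A F' $    c ; d $          output A → c
c F' $    c ; d $          match 'c'
F' $      ; d $            output F' → ; A F'
; A F' $  ; d $            match ';'
A F' $    d $              output A → d
d F' $    d $              match 'd'
F' $      $                output F' → ε
$         $                accept

The string is accepted.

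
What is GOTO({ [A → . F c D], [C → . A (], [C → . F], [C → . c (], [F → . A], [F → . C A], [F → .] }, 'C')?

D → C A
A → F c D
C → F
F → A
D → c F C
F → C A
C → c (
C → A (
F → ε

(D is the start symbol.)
GOTO(I, 'C') = CLOSURE({ [A → αX.β] : [A → α.Xβ] ∈ I, X = 'C' })

Items with dot before 'C', with the dot advanced:
  [F → . C A] → [F → C . A]
Closure of the advanced items:
  [F → C . A] has the dot before A: add [A → . F c D]
  [A → . F c D] has the dot before F: add [F → . A], [F → . C A], [F → .]
  [F → . C A] has the dot before C: add [C → . F], [C → . c (], [C → . A (]

GOTO = { [A → . F c D], [C → . A (], [C → . F], [C → . c (], [F → . A], [F → . C A], [F → .], [F → C . A] }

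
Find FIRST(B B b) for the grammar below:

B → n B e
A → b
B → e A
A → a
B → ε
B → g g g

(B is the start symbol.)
FIRST sets of the non-terminals involved (from the grammar, by fixed-point iteration):
  FIRST(B) = { 'e', 'g', 'n', ε }

To compute FIRST(B B b), process the symbols left to right:
Symbol B is a non-terminal. Add FIRST(B) \ {ε} = { 'e', 'g', 'n' }
B is nullable (ε ∈ FIRST(B)), continue to the next symbol.
Symbol B is a non-terminal. Add FIRST(B) \ {ε} = { 'e', 'g', 'n' }
B is nullable (ε ∈ FIRST(B)), continue to the next symbol.
Symbol b is a terminal. Add 'b' and stop.
FIRST(B B b) = { 'b', 'e', 'g', 'n' }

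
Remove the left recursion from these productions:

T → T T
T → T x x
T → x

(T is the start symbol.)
T is directly left-recursive. The standard transformation for
  A → A α₁ | ... | A α_m | β₁ | ... | β_n
is
  A  → β₁ A' | ... | β_n A'
  A' → α₁ A' | ... | α_m A' | ε

T → x becomes T → x T'
T → T T becomes T' → T T'
T → T x x becomes T' → x x T'
Add T' → ε

Resulting grammar:
T → x T'
T' → T T'
T' → x x T'
T' → ε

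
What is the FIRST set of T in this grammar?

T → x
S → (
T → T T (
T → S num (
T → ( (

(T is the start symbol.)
To compute FIRST(T), examine every production with T on the left-hand side, reading each right-hand side left to right until a non-nullable symbol is reached.

FIRST sets of the other non-terminals involved (by the same procedure, iterated to a fixed point):
  FIRST(S) = { '(' }

From T → x:
  - x is a terminal: add 'x' and stop
From T → T T (:
  - T is the symbol being defined: contributes nothing new
    T is not nullable, so stop
From T → S num (:
  - S is a non-terminal: add FIRST(S) \ {ε} = { '(' }
    S is not nullable, so stop
From T → ( (:
  - '(' is a terminal: add '(' and stop

Collecting: FIRST(T) = { '(', 'x' }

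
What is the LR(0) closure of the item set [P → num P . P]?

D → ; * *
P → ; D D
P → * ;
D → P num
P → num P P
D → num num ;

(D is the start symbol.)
Start with: [P → num P . P]
  [P → num P . P] has the dot before P: add [P → . ; D D], [P → . * ;], [P → . num P P]
No further items can be added.

CLOSURE = { [P → . * ;], [P → . ; D D], [P → . num P P], [P → num P . P] }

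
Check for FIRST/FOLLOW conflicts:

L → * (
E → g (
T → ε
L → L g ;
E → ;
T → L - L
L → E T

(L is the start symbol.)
Yes. T → L '-' L with FOLLOW(T) on { 'g' }

A FIRST/FOLLOW conflict occurs when a non-terminal N has a nullable alternative N → β (β ⇒* ε) and another alternative N → α with FIRST(α) ∩ FOLLOW(N) ≠ ∅: on such a lookahead the parser cannot decide between expanding α and letting N vanish via β.

Nullable non-terminals: T.
FIRST sets used below: FIRST(L) = { '*', ';', 'g' }

T: nullable alternative(s) T → ε; FOLLOW(T) = { $, '-', 'g' }
  T → ε: FIRST \ {ε} = { } — this is the only nullable alternative, skip
  T → L - L: FIRST \ {ε} = { '*', ';', 'g' } — overlaps FOLLOW(T) on { 'g' }: CONFLICT

E, L have no nullable alternative, so no FIRST/FOLLOW check is needed there.

So the grammar has 1 FIRST/FOLLOW conflict (marked CONFLICT above).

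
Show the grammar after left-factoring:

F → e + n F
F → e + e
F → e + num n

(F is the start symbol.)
Left-factoring transforms A → αβ₁ | αβ₂ into A → αA' and A' → β₁ | β₂
(α is the longest common prefix among the alternatives). Repeat until
no nonterminal has two alternatives with a common prefix.

Round 1: F has alternatives sharing prefix 'e +'. Introduce F': F → e + F'
  Add: F' → n F
  Add: F' → e
  Add: F' → num n

No remaining common prefixes — done.

Resulting grammar:
F → e + F'
F' → n F
F' → e
F' → num n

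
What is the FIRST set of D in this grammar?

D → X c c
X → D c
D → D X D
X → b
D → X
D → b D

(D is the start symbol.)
FIRST sets of the other non-terminals involved (by the same procedure, iterated to a fixed point):
  FIRST(X) = { 'b' }

From D → X c c:
  - X is a non-terminal: add FIRST(X) \ {ε} = { 'b' }
    X is not nullable, so stop
From D → D X D:
  - D is the symbol being defined: contributes nothing new
    D is not nullable, so stop
From D → X:
  - X is a non-terminal: add FIRST(X) \ {ε} = { 'b' }
    X is not nullable, so stop
From D → b D:
  - b is a terminal: add 'b' and stop

Collecting: FIRST(D) = { 'b' }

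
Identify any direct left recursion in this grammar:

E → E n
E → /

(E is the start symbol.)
Yes, E is left-recursive

Direct left recursion occurs when N → N α for some non-terminal N (the right-hand side begins with the left-hand side itself).

E → E n: LEFT RECURSIVE (starts with E)
E → /: starts with '/'

The grammar has direct left recursion on: E.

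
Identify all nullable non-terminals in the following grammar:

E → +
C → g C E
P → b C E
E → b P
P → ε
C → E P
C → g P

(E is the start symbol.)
A non-terminal is nullable if it can derive ε (the empty string): either it has an ε-production, or it has a production whose right-hand side consists entirely of nullable non-terminals.

ε-productions: P → ε
So P is immediately nullable.
No further non-terminal can be added: every production for the remaining non-terminals contains a terminal or a non-nullable non-terminal.
Nullable = { 'P' }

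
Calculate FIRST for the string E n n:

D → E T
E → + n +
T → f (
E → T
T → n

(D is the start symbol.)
FIRST sets of the non-terminals involved (from the grammar, by fixed-point iteration):
  FIRST(E) = { '+', 'f', 'n' }

To compute FIRST(E n n), process the symbols left to right:
Symbol E is a non-terminal. Add FIRST(E) \ {ε} = { '+', 'f', 'n' }
E is not nullable (ε ∉ FIRST(E)), so stop here.
FIRST(E n n) = { '+', 'f', 'n' }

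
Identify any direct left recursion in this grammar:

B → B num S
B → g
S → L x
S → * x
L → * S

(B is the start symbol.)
Yes, B is left-recursive

B → B num S: LEFT RECURSIVE (starts with B)
B → g: starts with g
S → L x: starts with L
S → * x: starts with '*'
L → * S: starts with '*'

The grammar has direct left recursion on: B.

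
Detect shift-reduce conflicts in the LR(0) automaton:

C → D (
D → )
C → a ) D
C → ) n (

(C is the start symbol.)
Augment with C' → C and build the canonical LR(0) collection (I0 = CLOSURE({[C' → . C]}), then GOTO on every symbol after a dot until no new states appear). It has 11 states:
  I0: { [C → . ) n (], [C → . D (], [C → . a ) D], [C' → . C], [D → . )] }  — shift
  I1: { [C → ) . n (], [D → ) .] }  — shift, reduce
  I2: { [C' → C .] }  — accept
  I3: { [C → D . (] }  — shift
  I4: { [C → a . ) D] }  — shift
  I5: { [C → a ) . D], [D → . )] }  — shift
  I6: { [D → ) .] }  — reduce
  I7: { [C → a ) D .] }  — reduce
  I8: { [C → D ( .] }  — reduce
  I9: { [C → ) n . (] }  — shift
  I10: { [C → ) n ( .] }  — reduce

I1 contains reduce item [D → ) .] and shift item [C → ) . n (] — shift-reduce conflict.

Answer: Yes — I1: [D → ) .] vs [C → ) . n (]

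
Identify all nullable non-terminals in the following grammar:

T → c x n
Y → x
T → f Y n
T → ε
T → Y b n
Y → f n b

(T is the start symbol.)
ε-productions: T → ε
So T is immediately nullable.
No further non-terminal can be added: every production for the remaining non-terminals contains a terminal or a non-nullable non-terminal.
Nullable = { 'T' }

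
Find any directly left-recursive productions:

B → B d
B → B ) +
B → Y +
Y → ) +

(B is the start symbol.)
Yes, B is left-recursive

Direct left recursion occurs when N → N α for some non-terminal N (the right-hand side begins with the left-hand side itself).

B → B d: LEFT RECURSIVE (starts with B)
B → B ) +: LEFT RECURSIVE (starts with B)
B → Y +: starts with Y
Y → ) +: starts with ')'

The grammar has direct left recursion on: B.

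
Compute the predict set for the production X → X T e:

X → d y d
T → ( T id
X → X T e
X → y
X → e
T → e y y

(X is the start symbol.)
PREDICT(X → X T e) = (FIRST(RHS) \ {ε}) ∪ (FOLLOW(X) if ε ∈ FIRST(RHS), i.e. RHS ⇒* ε)
FIRST(X) = { 'd', 'e', 'y' }
FIRST(X T e) = { 'd', 'e', 'y' }
ε ∉ FIRST(X T e), so FOLLOW(X) is not added.
PREDICT(X → X T e) = { 'd', 'e', 'y' }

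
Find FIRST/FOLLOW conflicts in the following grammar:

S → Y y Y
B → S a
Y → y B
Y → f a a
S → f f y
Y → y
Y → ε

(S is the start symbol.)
Yes. Y → y B with FOLLOW(Y) on { 'y' }; Y → y with FOLLOW(Y) on { 'y' }

A FIRST/FOLLOW conflict occurs when a non-terminal N has a nullable alternative N → β (β ⇒* ε) and another alternative N → α with FIRST(α) ∩ FOLLOW(N) ≠ ∅: on such a lookahead the parser cannot decide between expanding α and letting N vanish via β.

Nullable non-terminals: Y.

Y: nullable alternative(s) Y → ε; FOLLOW(Y) = { $, 'a', 'y' }
  Y → y B: FIRST \ {ε} = { 'y' } — overlaps FOLLOW(Y) on { 'y' }: CONFLICT
  Y → f a a: FIRST \ {ε} = { 'f' } — disjoint from FOLLOW(Y)
  Y → y: FIRST \ {ε} = { 'y' } — overlaps FOLLOW(Y) on { 'y' }: CONFLICT
  Y → ε: FIRST \ {ε} = { } — this is the only nullable alternative, skip

B, S have no nullable alternative, so no FIRST/FOLLOW check is needed there.

So the grammar has 2 FIRST/FOLLOW conflicts (marked CONFLICT above).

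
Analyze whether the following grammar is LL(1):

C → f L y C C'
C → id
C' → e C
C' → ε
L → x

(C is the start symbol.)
No. Predict set conflict for C': { 'e' }

Relevant sets:
  FOLLOW(C') = { $, 'e' }

For C:
  PREDICT(C → f L y C C') = { 'f' }
  PREDICT(C → id) = { 'id' }
For C':
  PREDICT(C' → e C) = { 'e' }
  PREDICT(C' → ε) = { $, 'e' }
L has a single production, so nothing to check there.

Conflict found: Predict set conflict for C': { 'e' }
The grammar is NOT LL(1).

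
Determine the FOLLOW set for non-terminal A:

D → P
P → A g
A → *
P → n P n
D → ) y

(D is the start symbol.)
{ 'g' }

To compute FOLLOW(A), find every occurrence of A on a right-hand side N → α A β: add FIRST(β) \ {ε}, and if β is empty or nullable also add FOLLOW(N). Iterate to a fixed point.

In P → A g: A is followed by g, add FIRST(g) \ {ε} = { 'g' }

Taking the union: FOLLOW(A) = { 'g' }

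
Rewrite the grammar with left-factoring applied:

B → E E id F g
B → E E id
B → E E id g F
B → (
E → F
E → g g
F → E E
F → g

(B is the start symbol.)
B → E E id B'
B' → F g
B' → ε
B' → g F
B → (
E → F
E → g g
F → E E
F → g

Left-factoring transforms A → αβ₁ | αβ₂ into A → αA' and A' → β₁ | β₂
(α is the longest common prefix among the alternatives). Repeat until
no nonterminal has two alternatives with a common prefix.

Round 1: B has alternatives sharing prefix 'E E id'. Introduce B': B → E E id B'
  Add: B' → F g
  Add: B' → ε
  Add: B' → g F

No remaining common prefixes — done.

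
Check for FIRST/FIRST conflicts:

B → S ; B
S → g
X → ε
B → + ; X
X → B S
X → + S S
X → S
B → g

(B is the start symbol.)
FIRST sets of the non-terminals at (or reachable through a nullable prefix from) the front of some alternative:
  FIRST(S) = { 'g' }
  FIRST(B) = { '+', 'g' }

Productions for B:
  B → S ; B: FIRST = { 'g' }
  B → + ; X: FIRST = { '+' }
  B → g: FIRST = { 'g' }
Productions for X:
  X → ε: FIRST = { ε }
  X → B S: FIRST = { '+', 'g' }
  X → + S S: FIRST = { '+' }
  X → S: FIRST = { 'g' }
S has only one production, so no FIRST/FIRST conflict is possible there.

Conflict for B: B → S ; B and B → g
  Overlap: { 'g' }
Conflict for X: X → B S and X → + S S
  Overlap: { '+' }
Conflict for X: X → B S and X → S
  Overlap: { 'g' }

Answer: Yes. B → S ';' B / B → g on { 'g' }; X → B S / X → '+' S S on { '+' }; X → B S / X → S on { 'g' }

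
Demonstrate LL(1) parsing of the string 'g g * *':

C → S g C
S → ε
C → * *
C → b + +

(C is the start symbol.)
Stack is shown with the top on the left.

Stack    Input      Action
--------------------------
C $      g g * * $  output C → S g C
S g C $  g g * * $  output S → ε
g C $    g g * * $  match 'g'
C $      g * * $    output C → S g C
S g C $  g * * $    output S → ε
g C $    g * * $    match 'g'
C $      * * $      output C → * *
* * $    * * $      match '*'
* $      * $        match '*'
$        $          accept

The string is accepted.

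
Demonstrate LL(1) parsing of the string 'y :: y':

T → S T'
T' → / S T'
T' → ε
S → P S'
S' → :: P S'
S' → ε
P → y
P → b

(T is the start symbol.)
LL(1) parsing maintains a stack (initially the start symbol over $) and the input. At each step: if the stack top is a terminal, match it against the current input token; if it is a non-terminal N, replace it with the RHS of M[N, lookahead] (the unique production whose predict set contains the lookahead).

Stack is shown with the top on the left.

Stack         Input     Action
------------------------------
T $           y :: y $  output T → S T'
S T' $        y :: y $  output S → P S'
P S' T' $     y :: y $  output P → y
y S' T' $     y :: y $  match 'y'
S' T' $       :: y $    output S' → :: P S'
:: P S' T' $  :: y $    match '::'
P S' T' $     y $       output P → y
y S' T' $     y $       match 'y'
S' T' $       $         output S' → ε
T' $          $         output T' → ε
$             $         accept

The string is accepted.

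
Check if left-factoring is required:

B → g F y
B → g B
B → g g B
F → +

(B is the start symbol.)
Yes, B has productions with common prefix 'g'

Left-factoring is needed when two productions for the same non-terminal
share a common prefix on the right-hand side.

Productions for B:
  B → g F y
  B → g B
  B → g g B

Found common prefix 'g' in productions for B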